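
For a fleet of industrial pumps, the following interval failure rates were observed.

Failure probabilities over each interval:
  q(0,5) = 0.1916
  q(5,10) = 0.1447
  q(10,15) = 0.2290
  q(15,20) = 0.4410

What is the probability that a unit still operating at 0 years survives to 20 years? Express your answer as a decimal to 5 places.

P(survive 0→20) = (1 − 0.1916) × (1 − 0.1447) × (1 − 0.2290) × (1 − 0.4410).
= 0.8084 × 0.8553 × 0.7710 × 0.5590 = 0.297996.

0.29800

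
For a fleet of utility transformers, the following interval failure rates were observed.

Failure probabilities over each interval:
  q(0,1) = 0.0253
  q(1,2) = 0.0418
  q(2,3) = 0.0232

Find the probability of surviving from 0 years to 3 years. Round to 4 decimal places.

0.9123

Chaining the interval survival probabilities: (1 − 0.0253) × (1 − 0.0418) × (1 − 0.0232).
= 0.9747 × 0.9582 × 0.9768 = 0.912290.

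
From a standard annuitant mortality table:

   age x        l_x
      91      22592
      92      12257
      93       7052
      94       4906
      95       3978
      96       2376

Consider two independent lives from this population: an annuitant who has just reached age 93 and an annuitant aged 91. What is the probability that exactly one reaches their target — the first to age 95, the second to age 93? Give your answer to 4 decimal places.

0.5241

p₁ = l_95/l_93 = 3978/7052 = 0.564095; p₂ = l_93/l_91 = 7052/22592 = 0.312146.
P(exactly one) = p₁(1−p₂) + (1−p₁)p₂ = 0.388015 + 0.136066 = 0.524081.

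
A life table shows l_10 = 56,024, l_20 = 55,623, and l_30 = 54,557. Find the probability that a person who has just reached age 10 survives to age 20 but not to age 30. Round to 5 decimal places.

0.01903

This is the probability of reaching 20 but not 30, conditional on being alive at 10: (l_20 − l_30) / l_10.
= (55,623 − 54,557) / 56,024 = 1,066 / 56,024 = 0.019028.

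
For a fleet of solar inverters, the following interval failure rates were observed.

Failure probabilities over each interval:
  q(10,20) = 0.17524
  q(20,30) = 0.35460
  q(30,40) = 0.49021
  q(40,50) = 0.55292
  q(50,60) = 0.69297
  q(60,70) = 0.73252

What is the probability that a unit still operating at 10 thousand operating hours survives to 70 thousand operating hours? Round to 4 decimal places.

P(survive 10→70) = (1 − 0.17524) × (1 − 0.35460) × (1 − 0.49021) × (1 − 0.55292) × (1 − 0.69297) × (1 − 0.73252).
= 0.82476 × 0.64540 × 0.50979 × 0.44708 × 0.30703 × 0.26748 = 0.009963.

0.0100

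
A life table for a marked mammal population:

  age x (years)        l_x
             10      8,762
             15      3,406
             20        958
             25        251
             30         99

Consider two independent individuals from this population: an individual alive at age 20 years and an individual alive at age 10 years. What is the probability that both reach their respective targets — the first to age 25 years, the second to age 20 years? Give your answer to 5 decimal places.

0.02865

p₁ = l_25/l_20 = 251/958 = 0.262004; p₂ = l_20/l_10 = 958/8,762 = 0.109336.
P(both) = p₁ × p₂ = 0.262004 × 0.109336 = 0.028646.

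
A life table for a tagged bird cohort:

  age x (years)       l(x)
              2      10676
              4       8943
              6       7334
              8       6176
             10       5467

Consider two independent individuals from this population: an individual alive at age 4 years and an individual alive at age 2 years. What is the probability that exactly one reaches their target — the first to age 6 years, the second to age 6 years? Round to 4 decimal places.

0.3803

p₁ = l(6)/l(4) = 7334/8943 = 0.820083; p₂ = l(6)/l(2) = 7334/10676 = 0.686961.
P(exactly one) = p₁(1−p₂) + (1−p₁)p₂ = 0.256718 + 0.123596 = 0.380314.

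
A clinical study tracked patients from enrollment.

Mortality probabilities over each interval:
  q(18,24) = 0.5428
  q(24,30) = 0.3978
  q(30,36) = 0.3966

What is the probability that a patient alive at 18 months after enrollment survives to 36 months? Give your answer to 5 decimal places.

0.16613

Survival from 18 to 36 is the product of surviving each interval: (1 − 0.5428) × (1 − 0.3978) × (1 − 0.3966).
= 0.4572 × 0.6022 × 0.6034 = 0.166132.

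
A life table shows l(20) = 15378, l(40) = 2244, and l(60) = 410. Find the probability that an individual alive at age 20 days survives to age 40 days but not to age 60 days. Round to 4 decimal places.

This is the probability of reaching 40 but not 60, conditional on being alive at 20: (l(40) − l(60)) / l(20).
= (2244 − 410) / 15378 = 1834 / 15378 = 0.119261.

0.1193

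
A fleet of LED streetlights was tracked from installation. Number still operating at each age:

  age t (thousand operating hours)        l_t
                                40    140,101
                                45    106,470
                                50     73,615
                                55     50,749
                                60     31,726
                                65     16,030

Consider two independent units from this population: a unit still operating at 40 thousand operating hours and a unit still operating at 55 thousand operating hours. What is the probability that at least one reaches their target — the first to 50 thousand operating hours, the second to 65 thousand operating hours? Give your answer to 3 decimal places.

p₁ = l_50/l_40 = 73,615/140,101 = 0.525442; p₂ = l_65/l_55 = 16,030/50,749 = 0.315868.
P(at least one) = 1 − (1−p₁)(1−p₂) = 1 − 0.474558 × 0.684132 = 0.675340.

0.675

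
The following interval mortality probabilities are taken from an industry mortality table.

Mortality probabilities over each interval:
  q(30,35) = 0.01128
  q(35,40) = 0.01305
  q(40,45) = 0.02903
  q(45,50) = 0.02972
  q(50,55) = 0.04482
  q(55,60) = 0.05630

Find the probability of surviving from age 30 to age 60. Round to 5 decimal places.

The overall survival probability is (1 − 0.01128) × (1 − 0.01305) × (1 − 0.02903) × (1 − 0.02972) × (1 − 0.04482) × (1 − 0.05630).
= 0.98872 × 0.98695 × 0.97097 × 0.97028 × 0.95518 × 0.94370 = 0.828687.

0.82869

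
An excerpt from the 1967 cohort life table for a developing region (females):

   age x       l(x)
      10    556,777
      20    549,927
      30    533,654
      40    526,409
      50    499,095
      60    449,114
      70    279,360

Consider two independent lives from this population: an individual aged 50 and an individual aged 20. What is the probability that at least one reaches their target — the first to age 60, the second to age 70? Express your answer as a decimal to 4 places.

0.9507

p₁ = l(60)/l(50) = 449,114/499,095 = 0.899857; p₂ = l(70)/l(20) = 279,360/549,927 = 0.507995.
P(at least one) = 1 − (1−p₁)(1−p₂) = 1 − 0.100143 × 0.492005 = 0.950729.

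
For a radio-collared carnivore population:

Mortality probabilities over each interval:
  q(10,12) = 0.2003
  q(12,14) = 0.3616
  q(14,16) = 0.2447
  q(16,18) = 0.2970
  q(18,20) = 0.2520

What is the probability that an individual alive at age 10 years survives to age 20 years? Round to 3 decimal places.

P(survive 10→20) = (1 − 0.2003) × (1 − 0.3616) × (1 − 0.2447) × (1 − 0.2970) × (1 − 0.2520).
= 0.7997 × 0.6384 × 0.7553 × 0.7030 × 0.7480 = 0.202767.

0.203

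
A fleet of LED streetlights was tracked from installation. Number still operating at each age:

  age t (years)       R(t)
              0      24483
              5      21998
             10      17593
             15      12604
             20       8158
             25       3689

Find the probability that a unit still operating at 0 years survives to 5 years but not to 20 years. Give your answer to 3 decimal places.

This is the probability of reaching 5 but not 20, conditional on being operational at 0: (R(5) − R(20)) / R(0).
= (21998 − 8158) / 24483 = 13840 / 24483 = 0.565290.

0.565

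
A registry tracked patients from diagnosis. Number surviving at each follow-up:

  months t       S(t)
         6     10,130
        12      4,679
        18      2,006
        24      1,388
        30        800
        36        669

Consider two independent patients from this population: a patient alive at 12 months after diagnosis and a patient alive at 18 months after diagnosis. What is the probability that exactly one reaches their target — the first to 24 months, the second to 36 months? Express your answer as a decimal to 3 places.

0.432

p₁ = S(24)/S(12) = 1,388/4,679 = 0.296645; p₂ = S(36)/S(18) = 669/2,006 = 0.333500.
P(exactly one) = p₁(1−p₂) + (1−p₁)p₂ = 0.197714 + 0.234569 = 0.432283.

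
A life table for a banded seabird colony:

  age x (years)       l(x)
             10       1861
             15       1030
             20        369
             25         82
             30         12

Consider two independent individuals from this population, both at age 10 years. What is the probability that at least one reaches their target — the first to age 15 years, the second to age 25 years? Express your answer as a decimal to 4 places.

p₁ = l(15)/l(10) = 1030/1861 = 0.553466; p₂ = l(25)/l(10) = 82/1861 = 0.044062.
P(at least one) = 1 − (1−p₁)(1−p₂) = 1 − 0.446534 × 0.955938 = 0.573141.

0.5731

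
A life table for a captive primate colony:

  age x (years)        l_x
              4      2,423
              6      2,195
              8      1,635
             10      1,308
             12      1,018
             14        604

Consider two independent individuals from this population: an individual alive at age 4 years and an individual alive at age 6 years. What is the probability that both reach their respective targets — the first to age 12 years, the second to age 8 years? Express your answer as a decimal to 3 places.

0.313

p₁ = l_12/l_4 = 1,018/2,423 = 0.420140; p₂ = l_8/l_6 = 1,635/2,195 = 0.744875.
P(both) = p₁ × p₂ = 0.420140 × 0.744875 = 0.312952.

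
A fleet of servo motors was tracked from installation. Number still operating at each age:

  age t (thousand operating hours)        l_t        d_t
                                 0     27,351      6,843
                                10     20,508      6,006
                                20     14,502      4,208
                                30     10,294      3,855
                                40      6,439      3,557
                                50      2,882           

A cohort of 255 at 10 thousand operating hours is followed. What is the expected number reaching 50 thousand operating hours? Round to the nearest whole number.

The relevant probability is 2,882/20,508 = 0.140531.
Expected number = 255 × 0.140531 = 36.

36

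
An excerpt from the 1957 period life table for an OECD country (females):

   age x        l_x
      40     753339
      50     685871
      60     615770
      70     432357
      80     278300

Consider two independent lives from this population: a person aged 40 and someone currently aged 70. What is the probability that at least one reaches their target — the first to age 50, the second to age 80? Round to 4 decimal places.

p₁ = l_50/l_40 = 685871/753339 = 0.910441; p₂ = l_80/l_70 = 278300/432357 = 0.643681.
P(at least one) = 1 − (1−p₁)(1−p₂) = 1 − 0.089559 × 0.356319 = 0.968088.

0.9681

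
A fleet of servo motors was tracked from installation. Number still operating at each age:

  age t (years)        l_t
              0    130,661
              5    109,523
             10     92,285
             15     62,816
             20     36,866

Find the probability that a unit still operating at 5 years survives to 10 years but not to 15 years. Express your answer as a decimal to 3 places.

0.269

This is the probability of reaching 10 but not 15, conditional on being operational at 5: (l_10 − l_15) / l_5.
= (92,285 − 62,816) / 109,523 = 29,469 / 109,523 = 0.269067.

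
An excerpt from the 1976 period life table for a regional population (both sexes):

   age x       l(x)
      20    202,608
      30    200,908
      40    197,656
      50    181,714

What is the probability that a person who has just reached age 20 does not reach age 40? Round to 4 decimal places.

0.0244

P(die before 40 | alive at 20) = 1 − l(40)/l(20) = 1 − 197,656/202,608 = (4,952)/202,608 = 0.024441.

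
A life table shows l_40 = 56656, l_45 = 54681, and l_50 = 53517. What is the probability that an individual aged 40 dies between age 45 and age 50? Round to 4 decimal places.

We want 5|5q40 = (l_45 − l_50)/l_40.
This is the probability of reaching 45 but not 50, conditional on being alive at 40: (l_45 − l_50) / l_40.
= (54681 − 53517) / 56656 = 1164 / 56656 = 0.020545.

0.0205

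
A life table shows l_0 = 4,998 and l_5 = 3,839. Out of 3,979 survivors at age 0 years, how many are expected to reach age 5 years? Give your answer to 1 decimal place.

3056.3

The relevant probability is 3,839/4,998 = 0.768107.
Expected number = 3,979 × 0.768107 = 3056.3.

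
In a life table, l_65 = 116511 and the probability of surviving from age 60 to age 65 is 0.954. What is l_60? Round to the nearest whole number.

122129

l_60 = l_65 / p = 116511 / 0.954 = 122129.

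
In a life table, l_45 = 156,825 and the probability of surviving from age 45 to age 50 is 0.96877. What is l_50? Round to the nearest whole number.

l_50 = l_45 × p = 156,825 × 0.96877 = 151927.

151927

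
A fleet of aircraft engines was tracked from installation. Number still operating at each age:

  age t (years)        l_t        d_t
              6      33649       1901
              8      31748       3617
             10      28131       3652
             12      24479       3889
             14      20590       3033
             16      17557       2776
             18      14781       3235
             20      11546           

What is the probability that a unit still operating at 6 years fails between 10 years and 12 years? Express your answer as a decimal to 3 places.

This is the probability of reaching 10 but not 12, conditional on being operational at 6: (l_10 − l_12) / l_6.
= (28131 − 24479) / 33649 = 3652 / 33649 = 0.108532.

0.109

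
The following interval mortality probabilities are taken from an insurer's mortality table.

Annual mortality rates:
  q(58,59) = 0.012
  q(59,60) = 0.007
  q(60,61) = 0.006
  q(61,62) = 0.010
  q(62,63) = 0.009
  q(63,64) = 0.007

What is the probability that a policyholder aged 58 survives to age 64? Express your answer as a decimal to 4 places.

Survival from 58 to 64 is the product of surviving each interval: (1 − 0.012) × (1 − 0.007) × (1 − 0.006) × (1 − 0.010) × (1 − 0.009) × (1 − 0.007).
= 0.988 × 0.993 × 0.994 × 0.990 × 0.991 × 0.993 = 0.950059.

0.9501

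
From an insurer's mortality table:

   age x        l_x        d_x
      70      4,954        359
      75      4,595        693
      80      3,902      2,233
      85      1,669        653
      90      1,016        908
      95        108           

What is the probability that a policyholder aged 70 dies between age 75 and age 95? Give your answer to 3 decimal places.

0.906

This is the probability of reaching 75 but not 95, conditional on being alive at 70: (l_75 − l_95) / l_70.
= (4,595 − 108) / 4,954 = 4,487 / 4,954 = 0.905733.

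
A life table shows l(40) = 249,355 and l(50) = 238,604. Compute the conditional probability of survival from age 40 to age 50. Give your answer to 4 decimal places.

The conditional survival probability is l(50)/l(40) = 238,604/249,355 = 0.956885.

0.9569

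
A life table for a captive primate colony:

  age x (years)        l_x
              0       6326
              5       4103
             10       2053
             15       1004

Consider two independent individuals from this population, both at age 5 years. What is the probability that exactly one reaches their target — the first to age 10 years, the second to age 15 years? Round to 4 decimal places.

p₁ = l_10/l_5 = 2053/4103 = 0.500366; p₂ = l_15/l_5 = 1004/4103 = 0.244699.
P(exactly one) = p₁(1−p₂) + (1−p₁)p₂ = 0.377927 + 0.122260 = 0.500187.

0.5002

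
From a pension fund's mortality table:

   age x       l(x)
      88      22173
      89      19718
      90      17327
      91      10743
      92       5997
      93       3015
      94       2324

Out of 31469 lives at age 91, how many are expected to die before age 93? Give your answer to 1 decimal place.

22637.3

The relevant probability is 1 − 3015/10743 = 0.719352.
Expected number = 31469 × 0.719352 = 22637.3.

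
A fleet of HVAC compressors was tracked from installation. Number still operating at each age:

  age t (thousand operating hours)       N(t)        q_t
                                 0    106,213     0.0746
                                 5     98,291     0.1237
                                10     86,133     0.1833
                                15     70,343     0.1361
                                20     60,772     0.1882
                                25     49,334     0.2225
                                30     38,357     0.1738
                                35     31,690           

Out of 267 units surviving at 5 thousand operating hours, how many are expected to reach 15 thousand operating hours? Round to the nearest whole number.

191

The relevant probability is 70,343/98,291 = 0.715661.
Expected number = 267 × 0.715661 = 191.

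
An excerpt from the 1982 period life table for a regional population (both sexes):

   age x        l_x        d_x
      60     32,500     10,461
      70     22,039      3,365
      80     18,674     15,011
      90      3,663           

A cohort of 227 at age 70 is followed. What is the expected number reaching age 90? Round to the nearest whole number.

38

The relevant probability is 3,663/22,039 = 0.166205.
Expected number = 227 × 0.166205 = 38.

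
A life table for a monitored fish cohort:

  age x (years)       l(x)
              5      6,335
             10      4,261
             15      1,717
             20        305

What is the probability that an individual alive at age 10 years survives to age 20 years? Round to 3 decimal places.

The conditional survival probability is l(20)/l(10) = 305/4,261 = 0.071579.

0.072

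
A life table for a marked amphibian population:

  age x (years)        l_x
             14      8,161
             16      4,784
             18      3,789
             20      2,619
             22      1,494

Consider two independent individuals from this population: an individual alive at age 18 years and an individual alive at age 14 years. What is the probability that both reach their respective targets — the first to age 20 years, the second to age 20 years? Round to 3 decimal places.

0.222

p₁ = l_20/l_18 = 2,619/3,789 = 0.691211; p₂ = l_20/l_14 = 2,619/8,161 = 0.320917.
P(both) = p₁ × p₂ = 0.691211 × 0.320917 = 0.221821.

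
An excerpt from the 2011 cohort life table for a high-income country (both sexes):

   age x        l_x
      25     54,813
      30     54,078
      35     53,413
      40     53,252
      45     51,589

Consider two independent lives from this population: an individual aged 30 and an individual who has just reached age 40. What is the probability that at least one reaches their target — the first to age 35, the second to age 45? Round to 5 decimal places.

p₁ = l_35/l_30 = 53,413/54,078 = 0.987703; p₂ = l_45/l_40 = 51,589/53,252 = 0.968771.
P(at least one) = 1 − (1−p₁)(1−p₂) = 1 − 0.012297 × 0.031229 = 0.999616.

0.99962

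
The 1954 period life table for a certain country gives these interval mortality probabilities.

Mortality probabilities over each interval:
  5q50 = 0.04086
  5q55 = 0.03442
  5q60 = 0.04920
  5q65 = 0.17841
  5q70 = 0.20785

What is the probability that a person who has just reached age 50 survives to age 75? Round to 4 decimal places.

0.5731

Survival from 50 to 75 is the product of surviving each interval: (1 − 0.04086) × (1 − 0.03442) × (1 − 0.04920) × (1 − 0.17841) × (1 − 0.20785).
= 0.95914 × 0.96558 × 0.95080 × 0.82159 × 0.79215 = 0.573089.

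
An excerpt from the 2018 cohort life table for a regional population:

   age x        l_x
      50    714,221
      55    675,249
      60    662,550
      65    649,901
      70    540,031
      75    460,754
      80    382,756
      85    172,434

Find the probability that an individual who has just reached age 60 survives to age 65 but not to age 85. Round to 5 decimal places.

0.72065

This is the probability of reaching 65 but not 85, conditional on being alive at 60: (l_65 − l_85) / l_60.
= (649,901 − 172,434) / 662,550 = 477,467 / 662,550 = 0.720651.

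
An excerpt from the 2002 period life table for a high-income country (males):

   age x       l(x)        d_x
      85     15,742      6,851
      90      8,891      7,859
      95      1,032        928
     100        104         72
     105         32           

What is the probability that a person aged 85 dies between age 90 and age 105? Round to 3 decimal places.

This is the probability of reaching 90 but not 105, conditional on being alive at 85: (l(90) − l(105)) / l(85).
= (8,891 − 32) / 15,742 = 8,859 / 15,742 = 0.562762.

0.563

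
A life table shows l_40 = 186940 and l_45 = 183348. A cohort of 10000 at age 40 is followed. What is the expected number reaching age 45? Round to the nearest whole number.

The relevant probability is 183348/186940 = 0.980785.
Expected number = 10000 × 0.980785 = 9808.

9808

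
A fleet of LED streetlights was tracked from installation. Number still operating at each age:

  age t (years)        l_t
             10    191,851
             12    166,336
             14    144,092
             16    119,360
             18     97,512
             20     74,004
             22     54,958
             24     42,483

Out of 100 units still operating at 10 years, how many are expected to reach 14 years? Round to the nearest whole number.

75

The relevant probability is 144,092/191,851 = 0.751062.
Expected number = 100 × 0.751062 = 75.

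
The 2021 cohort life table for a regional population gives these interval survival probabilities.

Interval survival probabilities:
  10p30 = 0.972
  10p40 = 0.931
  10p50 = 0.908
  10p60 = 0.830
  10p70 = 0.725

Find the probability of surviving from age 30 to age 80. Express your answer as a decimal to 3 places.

Survival from 30 to 80 is the product of surviving each interval: 0.972 × 0.931 × 0.908 × 0.830 × 0.725.
= 0.494445.

0.494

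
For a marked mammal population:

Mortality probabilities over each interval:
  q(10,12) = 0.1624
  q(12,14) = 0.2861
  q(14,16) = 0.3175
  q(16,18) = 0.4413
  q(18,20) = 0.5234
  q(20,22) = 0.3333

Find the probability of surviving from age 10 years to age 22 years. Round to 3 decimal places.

0.072

Chaining the interval survival probabilities: (1 − 0.1624) × (1 − 0.2861) × (1 − 0.3175) × (1 − 0.4413) × (1 − 0.5234) × (1 − 0.3333).
= 0.8376 × 0.7139 × 0.6825 × 0.5587 × 0.4766 × 0.6667 = 0.072450.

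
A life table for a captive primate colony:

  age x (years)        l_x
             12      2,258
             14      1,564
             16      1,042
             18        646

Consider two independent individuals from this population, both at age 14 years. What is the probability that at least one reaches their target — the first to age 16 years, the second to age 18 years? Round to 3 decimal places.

p₁ = l_16/l_14 = 1,042/1,564 = 0.666240; p₂ = l_18/l_14 = 646/1,564 = 0.413043.
P(at least one) = 1 − (1−p₁)(1−p₂) = 1 − 0.333760 × 0.586957 = 0.804097.

0.804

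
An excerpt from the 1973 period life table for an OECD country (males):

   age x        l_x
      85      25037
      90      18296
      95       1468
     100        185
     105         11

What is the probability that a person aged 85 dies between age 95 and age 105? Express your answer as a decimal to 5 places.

This is the probability of reaching 95 but not 105, conditional on being alive at 85: (l_95 − l_105) / l_85.
= (1468 − 11) / 25037 = 1457 / 25037 = 0.058194.

0.05819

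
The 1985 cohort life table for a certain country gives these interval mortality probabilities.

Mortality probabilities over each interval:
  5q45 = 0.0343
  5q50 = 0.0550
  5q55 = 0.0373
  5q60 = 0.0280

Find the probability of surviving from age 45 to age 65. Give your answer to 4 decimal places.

0.8539

Survival from 45 to 65 is the product of surviving each interval: (1 − 0.0343) × (1 − 0.0550) × (1 − 0.0373) × (1 − 0.0280).
= 0.9657 × 0.9450 × 0.9627 × 0.9720 = 0.853948.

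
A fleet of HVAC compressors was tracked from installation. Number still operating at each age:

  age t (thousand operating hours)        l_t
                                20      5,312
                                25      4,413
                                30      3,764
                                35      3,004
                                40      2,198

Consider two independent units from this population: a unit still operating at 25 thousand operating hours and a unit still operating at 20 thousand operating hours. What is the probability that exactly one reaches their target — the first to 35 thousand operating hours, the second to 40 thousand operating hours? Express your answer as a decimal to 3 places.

p₁ = l_35/l_25 = 3,004/4,413 = 0.680716; p₂ = l_40/l_20 = 2,198/5,312 = 0.413780.
P(exactly one) = p₁(1−p₂) + (1−p₁)p₂ = 0.399049 + 0.132113 = 0.531163.

0.531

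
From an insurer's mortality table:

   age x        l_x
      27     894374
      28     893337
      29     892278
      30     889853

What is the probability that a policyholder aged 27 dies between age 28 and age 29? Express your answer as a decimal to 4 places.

This is the probability of reaching 28 but not 29, conditional on being alive at 27: (l_28 − l_29) / l_27.
= (893337 − 892278) / 894374 = 1059 / 894374 = 0.001184.

0.0012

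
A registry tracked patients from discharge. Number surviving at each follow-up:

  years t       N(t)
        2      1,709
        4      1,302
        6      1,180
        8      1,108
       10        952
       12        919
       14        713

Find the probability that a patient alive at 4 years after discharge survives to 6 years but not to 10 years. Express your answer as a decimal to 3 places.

0.175

This is the probability of reaching 6 but not 10, conditional on being alive at 4: (N(6) − N(10)) / N(4).
= (1,180 − 952) / 1,302 = 228 / 1,302 = 0.175115.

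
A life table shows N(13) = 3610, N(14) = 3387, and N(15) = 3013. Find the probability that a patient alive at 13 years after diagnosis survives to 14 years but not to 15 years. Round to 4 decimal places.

This is the probability of reaching 14 but not 15, conditional on being alive at 13: (N(14) − N(15)) / N(13).
= (3387 − 3013) / 3610 = 374 / 3610 = 0.103601.

0.1036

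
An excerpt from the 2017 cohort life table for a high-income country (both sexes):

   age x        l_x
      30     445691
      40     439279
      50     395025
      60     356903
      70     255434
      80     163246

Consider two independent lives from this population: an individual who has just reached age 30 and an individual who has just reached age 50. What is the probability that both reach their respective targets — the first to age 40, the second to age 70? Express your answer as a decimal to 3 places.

p₁ = l_40/l_30 = 439279/445691 = 0.985613; p₂ = l_70/l_50 = 255434/395025 = 0.646627.
P(both) = p₁ × p₂ = 0.985613 × 0.646627 = 0.637324.

0.637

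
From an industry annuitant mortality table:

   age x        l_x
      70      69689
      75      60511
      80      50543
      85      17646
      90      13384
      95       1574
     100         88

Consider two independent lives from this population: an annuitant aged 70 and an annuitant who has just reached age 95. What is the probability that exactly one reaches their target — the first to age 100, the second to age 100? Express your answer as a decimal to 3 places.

p₁ = l_100/l_70 = 88/69689 = 0.001263; p₂ = l_100/l_95 = 88/1574 = 0.055909.
P(exactly one) = p₁(1−p₂) + (1−p₁)p₂ = 0.001192 + 0.055838 = 0.057031.

0.057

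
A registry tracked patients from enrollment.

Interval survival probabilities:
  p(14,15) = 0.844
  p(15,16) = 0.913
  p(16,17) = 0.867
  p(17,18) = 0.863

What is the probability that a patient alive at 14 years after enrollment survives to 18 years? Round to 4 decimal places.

0.5766

Survival from 14 to 18 is the product of surviving each interval: 0.844 × 0.913 × 0.867 × 0.863.
= 0.576558.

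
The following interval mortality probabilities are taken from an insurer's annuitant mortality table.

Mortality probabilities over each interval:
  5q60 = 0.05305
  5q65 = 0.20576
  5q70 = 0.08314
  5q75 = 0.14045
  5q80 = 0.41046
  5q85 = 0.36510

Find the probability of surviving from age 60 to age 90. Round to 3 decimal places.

0.222

Chaining the interval survival probabilities: (1 − 0.05305) × (1 − 0.20576) × (1 − 0.08314) × (1 − 0.14045) × (1 − 0.41046) × (1 − 0.36510).
= 0.94695 × 0.79424 × 0.91686 × 0.85955 × 0.58954 × 0.63490 = 0.221856.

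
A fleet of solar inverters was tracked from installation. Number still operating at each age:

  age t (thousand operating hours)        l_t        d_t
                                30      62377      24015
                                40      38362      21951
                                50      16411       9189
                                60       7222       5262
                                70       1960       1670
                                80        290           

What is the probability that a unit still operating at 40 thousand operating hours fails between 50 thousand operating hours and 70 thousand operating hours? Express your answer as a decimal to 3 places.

0.377

This is the probability of reaching 50 but not 70, conditional on being operational at 40: (l_50 − l_70) / l_40.
= (16411 − 1960) / 38362 = 14451 / 38362 = 0.376701.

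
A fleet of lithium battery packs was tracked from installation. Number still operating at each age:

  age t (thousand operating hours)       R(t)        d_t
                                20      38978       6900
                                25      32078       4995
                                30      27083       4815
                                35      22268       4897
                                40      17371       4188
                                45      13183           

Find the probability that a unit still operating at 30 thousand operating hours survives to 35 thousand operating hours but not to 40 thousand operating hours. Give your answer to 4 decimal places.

0.1808

This is the probability of reaching 35 but not 40, conditional on being operational at 30: (R(35) − R(40)) / R(30).
= (22268 − 17371) / 27083 = 4897 / 27083 = 0.180815.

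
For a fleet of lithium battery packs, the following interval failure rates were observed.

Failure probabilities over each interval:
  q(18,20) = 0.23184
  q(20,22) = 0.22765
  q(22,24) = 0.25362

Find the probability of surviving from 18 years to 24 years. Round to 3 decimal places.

P(survive 18→24) = (1 − 0.23184) × (1 − 0.22765) × (1 − 0.25362).
= 0.76816 × 0.77235 × 0.74638 = 0.442819.

0.443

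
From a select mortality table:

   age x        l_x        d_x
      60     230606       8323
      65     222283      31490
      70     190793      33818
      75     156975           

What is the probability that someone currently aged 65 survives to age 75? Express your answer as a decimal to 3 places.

0.706

The conditional survival probability is l_75/l_65 = 156975/222283 = 0.706194.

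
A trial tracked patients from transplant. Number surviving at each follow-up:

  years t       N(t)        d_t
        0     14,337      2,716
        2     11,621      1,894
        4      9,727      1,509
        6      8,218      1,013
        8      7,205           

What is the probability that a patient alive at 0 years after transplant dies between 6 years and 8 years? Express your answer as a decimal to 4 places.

0.0707

This is the probability of reaching 6 but not 8, conditional on being alive at 0: (N(6) − N(8)) / N(0).
= (8,218 − 7,205) / 14,337 = 1,013 / 14,337 = 0.070656.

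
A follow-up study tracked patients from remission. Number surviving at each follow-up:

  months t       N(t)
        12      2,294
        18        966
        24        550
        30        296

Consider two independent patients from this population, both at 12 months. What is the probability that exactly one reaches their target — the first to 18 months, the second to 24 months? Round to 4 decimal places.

p₁ = N(18)/N(12) = 966/2,294 = 0.421099; p₂ = N(24)/N(12) = 550/2,294 = 0.239756.
P(exactly one) = p₁(1−p₂) + (1−p₁)p₂ = 0.320138 + 0.138795 = 0.458933.

0.4589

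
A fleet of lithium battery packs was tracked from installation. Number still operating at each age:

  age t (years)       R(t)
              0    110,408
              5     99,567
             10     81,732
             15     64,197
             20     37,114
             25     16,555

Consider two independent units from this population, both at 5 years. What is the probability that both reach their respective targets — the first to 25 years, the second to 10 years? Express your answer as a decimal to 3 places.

0.136

p₁ = R(25)/R(5) = 16,555/99,567 = 0.166270; p₂ = R(10)/R(5) = 81,732/99,567 = 0.820874.
P(both) = p₁ × p₂ = 0.166270 × 0.820874 = 0.136487.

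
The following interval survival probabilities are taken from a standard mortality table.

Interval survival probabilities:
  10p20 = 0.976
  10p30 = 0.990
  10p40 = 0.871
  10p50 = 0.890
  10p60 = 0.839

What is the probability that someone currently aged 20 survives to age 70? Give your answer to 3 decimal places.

Survival from 20 to 70 is the product of surviving each interval: 0.976 × 0.990 × 0.871 × 0.890 × 0.839.
= 0.628427.

0.628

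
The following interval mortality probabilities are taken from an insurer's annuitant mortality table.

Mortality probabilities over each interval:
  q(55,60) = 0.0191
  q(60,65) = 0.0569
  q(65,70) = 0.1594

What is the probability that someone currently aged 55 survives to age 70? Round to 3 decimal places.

0.778

The overall survival probability is (1 − 0.0191) × (1 − 0.0569) × (1 − 0.1594).
= 0.9809 × 0.9431 × 0.8406 = 0.777628.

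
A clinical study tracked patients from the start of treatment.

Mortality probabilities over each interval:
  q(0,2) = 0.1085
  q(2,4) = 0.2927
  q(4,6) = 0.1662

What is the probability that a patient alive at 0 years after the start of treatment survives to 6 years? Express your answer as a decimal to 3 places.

0.526

Survival from 0 to 6 is the product of surviving each interval: (1 − 0.1085) × (1 − 0.2927) × (1 − 0.1662).
= 0.8915 × 0.7073 × 0.8338 = 0.525759.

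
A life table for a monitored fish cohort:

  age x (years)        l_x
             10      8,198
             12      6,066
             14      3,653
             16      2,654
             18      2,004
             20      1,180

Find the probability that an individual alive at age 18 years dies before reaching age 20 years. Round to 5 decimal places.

P(die before 20 | alive at 18) = 1 − l_20/l_18 = 1 − 1,180/2,004 = (824)/2,004 = 0.411178.

0.41118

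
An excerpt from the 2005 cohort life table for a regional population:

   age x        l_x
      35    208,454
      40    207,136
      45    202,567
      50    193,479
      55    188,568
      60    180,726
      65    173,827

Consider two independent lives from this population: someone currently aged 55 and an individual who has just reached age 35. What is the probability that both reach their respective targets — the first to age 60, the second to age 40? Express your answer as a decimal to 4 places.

p₁ = l_60/l_55 = 180,726/188,568 = 0.958413; p₂ = l_40/l_35 = 207,136/208,454 = 0.993677.
P(both) = p₁ × p₂ = 0.958413 × 0.993677 = 0.952353.

0.9524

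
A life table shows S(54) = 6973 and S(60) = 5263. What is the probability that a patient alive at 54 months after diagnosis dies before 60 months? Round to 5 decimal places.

P(die before 60 | alive at 54) = 1 − S(60)/S(54) = 1 − 5263/6973 = (1710)/6973 = 0.245232.

0.24523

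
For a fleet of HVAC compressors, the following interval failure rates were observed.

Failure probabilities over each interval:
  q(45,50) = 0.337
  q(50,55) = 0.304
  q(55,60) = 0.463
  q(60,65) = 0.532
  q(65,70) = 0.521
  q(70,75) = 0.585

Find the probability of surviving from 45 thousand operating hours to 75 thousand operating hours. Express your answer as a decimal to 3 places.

0.023

P(survive 45→75) = (1 − 0.337) × (1 − 0.304) × (1 − 0.463) × (1 − 0.532) × (1 − 0.521) × (1 − 0.585).
= 0.663 × 0.696 × 0.537 × 0.468 × 0.479 × 0.415 = 0.023053.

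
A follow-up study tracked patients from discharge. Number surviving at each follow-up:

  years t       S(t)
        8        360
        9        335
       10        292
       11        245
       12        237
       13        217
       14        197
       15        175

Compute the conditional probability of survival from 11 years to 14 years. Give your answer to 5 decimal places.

The conditional survival probability is S(14)/S(11) = 197/245 = 0.804082.

0.80408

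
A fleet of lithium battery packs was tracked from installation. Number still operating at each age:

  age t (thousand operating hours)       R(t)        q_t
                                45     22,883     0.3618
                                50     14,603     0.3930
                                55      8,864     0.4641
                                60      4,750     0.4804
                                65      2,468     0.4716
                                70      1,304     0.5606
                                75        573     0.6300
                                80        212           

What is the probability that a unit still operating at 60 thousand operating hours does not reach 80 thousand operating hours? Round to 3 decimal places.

P(fail before 80 | operational at 60) = 1 − R(80)/R(60) = 1 − 212/4,750 = (4,538)/4,750 = 0.955368.

0.955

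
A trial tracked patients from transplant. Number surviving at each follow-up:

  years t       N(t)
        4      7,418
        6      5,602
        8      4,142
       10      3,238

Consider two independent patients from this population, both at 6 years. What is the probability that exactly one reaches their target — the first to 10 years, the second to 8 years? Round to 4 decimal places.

p₁ = N(10)/N(6) = 3,238/5,602 = 0.578008; p₂ = N(8)/N(6) = 4,142/5,602 = 0.739379.
P(exactly one) = p₁(1−p₂) + (1−p₁)p₂ = 0.150641 + 0.312012 = 0.462653.

0.4627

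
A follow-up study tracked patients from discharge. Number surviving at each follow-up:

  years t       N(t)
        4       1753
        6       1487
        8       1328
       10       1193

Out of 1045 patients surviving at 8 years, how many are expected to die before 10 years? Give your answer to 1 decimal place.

106.2

The relevant probability is 1 − 1193/1328 = 0.101657.
Expected number = 1045 × 0.101657 = 106.2.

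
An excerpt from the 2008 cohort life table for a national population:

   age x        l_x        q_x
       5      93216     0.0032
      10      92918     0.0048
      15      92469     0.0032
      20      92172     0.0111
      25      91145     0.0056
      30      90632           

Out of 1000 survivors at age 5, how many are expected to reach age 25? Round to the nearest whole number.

The relevant probability is 91145/93216 = 0.977783.
Expected number = 1000 × 0.977783 = 978.

978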